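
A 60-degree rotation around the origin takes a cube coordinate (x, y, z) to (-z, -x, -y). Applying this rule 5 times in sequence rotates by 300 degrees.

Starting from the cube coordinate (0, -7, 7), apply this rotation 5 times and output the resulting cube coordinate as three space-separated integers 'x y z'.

Start: (0, -7, 7)
Step 1: (0, -7, 7) -> (-(7), -(0), -(-7)) = (-7, 0, 7)
Step 2: (-7, 0, 7) -> (-(7), -(-7), -(0)) = (-7, 7, 0)
Step 3: (-7, 7, 0) -> (-(0), -(-7), -(7)) = (0, 7, -7)
Step 4: (0, 7, -7) -> (-(-7), -(0), -(7)) = (7, 0, -7)
Step 5: (7, 0, -7) -> (-(-7), -(7), -(0)) = (7, -7, 0)

Answer: 7 -7 0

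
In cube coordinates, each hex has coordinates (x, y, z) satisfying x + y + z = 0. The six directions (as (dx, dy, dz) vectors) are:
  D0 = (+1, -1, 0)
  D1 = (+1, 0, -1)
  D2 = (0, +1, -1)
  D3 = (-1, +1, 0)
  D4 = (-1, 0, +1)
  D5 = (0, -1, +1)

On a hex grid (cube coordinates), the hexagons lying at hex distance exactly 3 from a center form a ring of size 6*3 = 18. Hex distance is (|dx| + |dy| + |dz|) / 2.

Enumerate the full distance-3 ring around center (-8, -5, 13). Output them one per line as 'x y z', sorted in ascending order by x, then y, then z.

Answer: -11 -5 16
-11 -4 15
-11 -3 14
-11 -2 13
-10 -6 16
-10 -2 12
-9 -7 16
-9 -2 11
-8 -8 16
-8 -2 10
-7 -8 15
-7 -3 10
-6 -8 14
-6 -4 10
-5 -8 13
-5 -7 12
-5 -6 11
-5 -5 10

Derivation:
Walk ring at distance 3 from (-8, -5, 13):
Start at center + D4*3 = (-11, -5, 16)
  hex 0: (-11, -5, 16)
  hex 1: (-10, -6, 16)
  hex 2: (-9, -7, 16)
  hex 3: (-8, -8, 16)
  hex 4: (-7, -8, 15)
  hex 5: (-6, -8, 14)
  hex 6: (-5, -8, 13)
  hex 7: (-5, -7, 12)
  hex 8: (-5, -6, 11)
  hex 9: (-5, -5, 10)
  hex 10: (-6, -4, 10)
  hex 11: (-7, -3, 10)
  hex 12: (-8, -2, 10)
  hex 13: (-9, -2, 11)
  hex 14: (-10, -2, 12)
  hex 15: (-11, -2, 13)
  hex 16: (-11, -3, 14)
  hex 17: (-11, -4, 15)
Sorted: 18 hexes.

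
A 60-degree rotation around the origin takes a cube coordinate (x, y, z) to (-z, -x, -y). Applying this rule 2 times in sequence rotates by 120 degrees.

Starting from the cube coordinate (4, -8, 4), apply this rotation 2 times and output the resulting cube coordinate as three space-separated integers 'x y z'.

Answer: -8 4 4

Derivation:
Start: (4, -8, 4)
Step 1: (4, -8, 4) -> (-(4), -(4), -(-8)) = (-4, -4, 8)
Step 2: (-4, -4, 8) -> (-(8), -(-4), -(-4)) = (-8, 4, 4)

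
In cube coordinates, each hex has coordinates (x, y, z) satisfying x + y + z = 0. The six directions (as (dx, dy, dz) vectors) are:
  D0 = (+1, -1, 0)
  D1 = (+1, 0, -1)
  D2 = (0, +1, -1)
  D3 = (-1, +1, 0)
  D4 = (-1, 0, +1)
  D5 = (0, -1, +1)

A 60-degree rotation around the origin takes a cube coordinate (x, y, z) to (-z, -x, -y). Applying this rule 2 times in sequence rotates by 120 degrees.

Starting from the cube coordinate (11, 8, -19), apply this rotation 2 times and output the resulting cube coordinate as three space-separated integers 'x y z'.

Answer: 8 -19 11

Derivation:
Start: (11, 8, -19)
Step 1: (11, 8, -19) -> (-(-19), -(11), -(8)) = (19, -11, -8)
Step 2: (19, -11, -8) -> (-(-8), -(19), -(-11)) = (8, -19, 11)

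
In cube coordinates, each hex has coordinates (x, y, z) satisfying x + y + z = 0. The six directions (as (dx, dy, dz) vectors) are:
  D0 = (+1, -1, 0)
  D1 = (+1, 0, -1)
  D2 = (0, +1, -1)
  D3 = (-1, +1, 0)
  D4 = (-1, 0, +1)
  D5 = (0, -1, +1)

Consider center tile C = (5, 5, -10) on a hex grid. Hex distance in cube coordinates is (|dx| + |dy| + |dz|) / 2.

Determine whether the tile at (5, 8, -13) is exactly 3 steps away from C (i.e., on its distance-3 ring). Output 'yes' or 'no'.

|px - cx| = |5 - 5| = 0
|py - cy| = |8 - 5| = 3
|pz - cz| = |-13 - (-10)| = 3
distance = (0+3+3)/2 = 6/2 = 3
radius = 3; distance == radius -> yes

Answer: yes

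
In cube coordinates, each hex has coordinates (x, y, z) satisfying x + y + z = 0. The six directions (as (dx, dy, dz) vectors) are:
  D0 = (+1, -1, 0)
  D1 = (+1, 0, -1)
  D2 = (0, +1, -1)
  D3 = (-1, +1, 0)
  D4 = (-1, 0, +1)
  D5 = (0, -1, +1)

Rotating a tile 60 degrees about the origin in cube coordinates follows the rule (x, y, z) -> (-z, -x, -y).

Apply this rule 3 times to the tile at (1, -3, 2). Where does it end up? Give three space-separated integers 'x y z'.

Start: (1, -3, 2)
Step 1: (1, -3, 2) -> (-(2), -(1), -(-3)) = (-2, -1, 3)
Step 2: (-2, -1, 3) -> (-(3), -(-2), -(-1)) = (-3, 2, 1)
Step 3: (-3, 2, 1) -> (-(1), -(-3), -(2)) = (-1, 3, -2)

Answer: -1 3 -2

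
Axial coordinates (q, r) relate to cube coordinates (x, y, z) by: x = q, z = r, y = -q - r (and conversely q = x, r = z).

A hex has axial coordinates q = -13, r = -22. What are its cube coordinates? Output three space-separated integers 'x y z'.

x = q = -13
z = r = -22
y = -x - z = -(-13) - (-22) = 35

Answer: -13 35 -22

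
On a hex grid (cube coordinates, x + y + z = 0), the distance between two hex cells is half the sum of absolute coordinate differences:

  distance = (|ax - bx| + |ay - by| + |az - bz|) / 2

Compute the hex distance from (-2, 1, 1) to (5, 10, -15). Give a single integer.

|ax - bx| = |-2 - 5| = 7
|ay - by| = |1 - 10| = 9
|az - bz| = |1 - (-15)| = 16
distance = (7 + 9 + 16) / 2 = 32 / 2 = 16

Answer: 16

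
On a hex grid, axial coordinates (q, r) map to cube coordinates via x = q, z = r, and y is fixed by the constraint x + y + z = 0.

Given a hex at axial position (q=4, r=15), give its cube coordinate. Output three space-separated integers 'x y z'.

x = q = 4
z = r = 15
y = -x - z = -(4) - (15) = -19

Answer: 4 -19 15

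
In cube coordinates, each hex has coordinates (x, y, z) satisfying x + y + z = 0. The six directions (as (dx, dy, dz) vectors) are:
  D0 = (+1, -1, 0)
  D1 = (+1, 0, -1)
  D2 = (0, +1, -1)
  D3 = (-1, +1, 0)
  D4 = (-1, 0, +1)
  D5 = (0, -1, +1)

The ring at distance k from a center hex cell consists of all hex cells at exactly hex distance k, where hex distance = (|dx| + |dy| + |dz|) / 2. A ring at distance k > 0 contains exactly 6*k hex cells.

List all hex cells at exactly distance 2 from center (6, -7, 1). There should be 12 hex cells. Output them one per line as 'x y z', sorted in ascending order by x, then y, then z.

Answer: 4 -7 3
4 -6 2
4 -5 1
5 -8 3
5 -5 0
6 -9 3
6 -5 -1
7 -9 2
7 -6 -1
8 -9 1
8 -8 0
8 -7 -1

Derivation:
Walk ring at distance 2 from (6, -7, 1):
Start at center + D4*2 = (4, -7, 3)
  hex 0: (4, -7, 3)
  hex 1: (5, -8, 3)
  hex 2: (6, -9, 3)
  hex 3: (7, -9, 2)
  hex 4: (8, -9, 1)
  hex 5: (8, -8, 0)
  hex 6: (8, -7, -1)
  hex 7: (7, -6, -1)
  hex 8: (6, -5, -1)
  hex 9: (5, -5, 0)
  hex 10: (4, -5, 1)
  hex 11: (4, -6, 2)
Sorted: 12 hexes.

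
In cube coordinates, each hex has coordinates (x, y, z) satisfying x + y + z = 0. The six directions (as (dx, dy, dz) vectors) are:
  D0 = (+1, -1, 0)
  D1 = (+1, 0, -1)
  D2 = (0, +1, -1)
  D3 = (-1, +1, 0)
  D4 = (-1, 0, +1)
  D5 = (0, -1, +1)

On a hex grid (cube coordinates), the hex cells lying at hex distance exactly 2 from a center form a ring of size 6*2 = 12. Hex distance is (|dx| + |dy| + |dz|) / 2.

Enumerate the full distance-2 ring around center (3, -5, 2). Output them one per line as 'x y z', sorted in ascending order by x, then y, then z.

Answer: 1 -5 4
1 -4 3
1 -3 2
2 -6 4
2 -3 1
3 -7 4
3 -3 0
4 -7 3
4 -4 0
5 -7 2
5 -6 1
5 -5 0

Derivation:
Walk ring at distance 2 from (3, -5, 2):
Start at center + D4*2 = (1, -5, 4)
  hex 0: (1, -5, 4)
  hex 1: (2, -6, 4)
  hex 2: (3, -7, 4)
  hex 3: (4, -7, 3)
  hex 4: (5, -7, 2)
  hex 5: (5, -6, 1)
  hex 6: (5, -5, 0)
  hex 7: (4, -4, 0)
  hex 8: (3, -3, 0)
  hex 9: (2, -3, 1)
  hex 10: (1, -3, 2)
  hex 11: (1, -4, 3)
Sorted: 12 hexes.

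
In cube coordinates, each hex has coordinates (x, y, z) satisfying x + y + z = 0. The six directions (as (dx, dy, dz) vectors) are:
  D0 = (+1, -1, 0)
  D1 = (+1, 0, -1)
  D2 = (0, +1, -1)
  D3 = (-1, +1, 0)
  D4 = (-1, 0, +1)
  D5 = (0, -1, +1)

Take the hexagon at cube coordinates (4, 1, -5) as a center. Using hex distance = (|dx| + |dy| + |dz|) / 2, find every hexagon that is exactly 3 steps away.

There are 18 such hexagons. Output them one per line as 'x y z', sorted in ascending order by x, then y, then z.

Walk ring at distance 3 from (4, 1, -5):
Start at center + D4*3 = (1, 1, -2)
  hex 0: (1, 1, -2)
  hex 1: (2, 0, -2)
  hex 2: (3, -1, -2)
  hex 3: (4, -2, -2)
  hex 4: (5, -2, -3)
  hex 5: (6, -2, -4)
  hex 6: (7, -2, -5)
  hex 7: (7, -1, -6)
  hex 8: (7, 0, -7)
  hex 9: (7, 1, -8)
  hex 10: (6, 2, -8)
  hex 11: (5, 3, -8)
  hex 12: (4, 4, -8)
  hex 13: (3, 4, -7)
  hex 14: (2, 4, -6)
  hex 15: (1, 4, -5)
  hex 16: (1, 3, -4)
  hex 17: (1, 2, -3)
Sorted: 18 hexes.

Answer: 1 1 -2
1 2 -3
1 3 -4
1 4 -5
2 0 -2
2 4 -6
3 -1 -2
3 4 -7
4 -2 -2
4 4 -8
5 -2 -3
5 3 -8
6 -2 -4
6 2 -8
7 -2 -5
7 -1 -6
7 0 -7
7 1 -8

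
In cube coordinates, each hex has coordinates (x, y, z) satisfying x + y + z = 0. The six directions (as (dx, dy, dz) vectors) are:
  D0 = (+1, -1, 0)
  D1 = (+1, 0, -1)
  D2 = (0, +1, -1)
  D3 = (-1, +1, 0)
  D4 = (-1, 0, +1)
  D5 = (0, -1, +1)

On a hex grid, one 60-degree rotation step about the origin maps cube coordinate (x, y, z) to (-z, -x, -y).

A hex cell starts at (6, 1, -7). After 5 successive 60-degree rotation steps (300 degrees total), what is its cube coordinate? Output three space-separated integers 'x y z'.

Start: (6, 1, -7)
Step 1: (6, 1, -7) -> (-(-7), -(6), -(1)) = (7, -6, -1)
Step 2: (7, -6, -1) -> (-(-1), -(7), -(-6)) = (1, -7, 6)
Step 3: (1, -7, 6) -> (-(6), -(1), -(-7)) = (-6, -1, 7)
Step 4: (-6, -1, 7) -> (-(7), -(-6), -(-1)) = (-7, 6, 1)
Step 5: (-7, 6, 1) -> (-(1), -(-7), -(6)) = (-1, 7, -6)

Answer: -1 7 -6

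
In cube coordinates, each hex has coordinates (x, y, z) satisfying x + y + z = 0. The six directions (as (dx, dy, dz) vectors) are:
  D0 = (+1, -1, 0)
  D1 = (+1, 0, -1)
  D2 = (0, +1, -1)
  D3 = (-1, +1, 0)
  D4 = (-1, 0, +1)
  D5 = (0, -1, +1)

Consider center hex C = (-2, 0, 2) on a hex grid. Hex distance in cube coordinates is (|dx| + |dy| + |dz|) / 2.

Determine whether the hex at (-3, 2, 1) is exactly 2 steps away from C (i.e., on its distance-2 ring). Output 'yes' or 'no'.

|px - cx| = |-3 - (-2)| = 1
|py - cy| = |2 - 0| = 2
|pz - cz| = |1 - 2| = 1
distance = (1+2+1)/2 = 4/2 = 2
radius = 2; distance == radius -> yes

Answer: yes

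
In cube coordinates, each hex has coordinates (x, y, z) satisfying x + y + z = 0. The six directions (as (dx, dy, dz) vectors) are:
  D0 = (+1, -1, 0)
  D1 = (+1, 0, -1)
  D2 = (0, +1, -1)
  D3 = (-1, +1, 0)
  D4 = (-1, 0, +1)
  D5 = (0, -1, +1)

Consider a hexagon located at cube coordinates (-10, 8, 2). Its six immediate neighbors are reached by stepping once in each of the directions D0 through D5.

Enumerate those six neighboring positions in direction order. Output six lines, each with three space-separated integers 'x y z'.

Answer: -9 7 2
-9 8 1
-10 9 1
-11 9 2
-11 8 3
-10 7 3

Derivation:
Center: (-10, 8, 2). Add each direction:
  D0: (-10, 8, 2) + (1, -1, 0) = (-9, 7, 2)
  D1: (-10, 8, 2) + (1, 0, -1) = (-9, 8, 1)
  D2: (-10, 8, 2) + (0, 1, -1) = (-10, 9, 1)
  D3: (-10, 8, 2) + (-1, 1, 0) = (-11, 9, 2)
  D4: (-10, 8, 2) + (-1, 0, 1) = (-11, 8, 3)
  D5: (-10, 8, 2) + (0, -1, 1) = (-10, 7, 3)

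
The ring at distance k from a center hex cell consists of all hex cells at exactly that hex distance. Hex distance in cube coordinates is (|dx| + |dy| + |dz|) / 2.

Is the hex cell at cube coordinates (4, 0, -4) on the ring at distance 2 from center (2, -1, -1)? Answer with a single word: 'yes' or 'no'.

|px - cx| = |4 - 2| = 2
|py - cy| = |0 - (-1)| = 1
|pz - cz| = |-4 - (-1)| = 3
distance = (2+1+3)/2 = 6/2 = 3
radius = 2; distance != radius -> no

Answer: no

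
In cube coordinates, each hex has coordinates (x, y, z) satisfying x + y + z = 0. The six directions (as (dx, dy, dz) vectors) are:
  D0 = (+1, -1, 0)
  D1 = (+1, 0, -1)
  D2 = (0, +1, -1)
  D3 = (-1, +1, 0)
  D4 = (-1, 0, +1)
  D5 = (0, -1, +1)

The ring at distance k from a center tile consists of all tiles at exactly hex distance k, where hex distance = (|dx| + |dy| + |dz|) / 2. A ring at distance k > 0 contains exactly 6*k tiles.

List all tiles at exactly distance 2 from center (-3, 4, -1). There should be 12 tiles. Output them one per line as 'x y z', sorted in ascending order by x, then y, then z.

Answer: -5 4 1
-5 5 0
-5 6 -1
-4 3 1
-4 6 -2
-3 2 1
-3 6 -3
-2 2 0
-2 5 -3
-1 2 -1
-1 3 -2
-1 4 -3

Derivation:
Walk ring at distance 2 from (-3, 4, -1):
Start at center + D4*2 = (-5, 4, 1)
  hex 0: (-5, 4, 1)
  hex 1: (-4, 3, 1)
  hex 2: (-3, 2, 1)
  hex 3: (-2, 2, 0)
  hex 4: (-1, 2, -1)
  hex 5: (-1, 3, -2)
  hex 6: (-1, 4, -3)
  hex 7: (-2, 5, -3)
  hex 8: (-3, 6, -3)
  hex 9: (-4, 6, -2)
  hex 10: (-5, 6, -1)
  hex 11: (-5, 5, 0)
Sorted: 12 hexes.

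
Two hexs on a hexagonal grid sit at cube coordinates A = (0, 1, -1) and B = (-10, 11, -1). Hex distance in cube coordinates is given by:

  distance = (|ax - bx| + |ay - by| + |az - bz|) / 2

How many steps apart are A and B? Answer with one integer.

|ax - bx| = |0 - (-10)| = 10
|ay - by| = |1 - 11| = 10
|az - bz| = |-1 - (-1)| = 0
distance = (10 + 10 + 0) / 2 = 20 / 2 = 10

Answer: 10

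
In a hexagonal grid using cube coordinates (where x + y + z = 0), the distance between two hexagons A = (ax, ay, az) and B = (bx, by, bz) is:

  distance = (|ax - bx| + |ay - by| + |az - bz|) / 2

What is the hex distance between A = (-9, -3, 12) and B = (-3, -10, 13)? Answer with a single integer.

Answer: 7

Derivation:
|ax - bx| = |-9 - (-3)| = 6
|ay - by| = |-3 - (-10)| = 7
|az - bz| = |12 - 13| = 1
distance = (6 + 7 + 1) / 2 = 14 / 2 = 7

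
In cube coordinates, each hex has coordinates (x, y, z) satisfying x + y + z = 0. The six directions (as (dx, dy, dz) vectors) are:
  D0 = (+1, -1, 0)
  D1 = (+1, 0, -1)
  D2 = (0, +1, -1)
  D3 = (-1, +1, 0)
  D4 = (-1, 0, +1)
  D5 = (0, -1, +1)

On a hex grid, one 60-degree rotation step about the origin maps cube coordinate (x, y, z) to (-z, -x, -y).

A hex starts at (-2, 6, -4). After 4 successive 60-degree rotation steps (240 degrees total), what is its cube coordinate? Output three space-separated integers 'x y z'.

Answer: -4 -2 6

Derivation:
Start: (-2, 6, -4)
Step 1: (-2, 6, -4) -> (-(-4), -(-2), -(6)) = (4, 2, -6)
Step 2: (4, 2, -6) -> (-(-6), -(4), -(2)) = (6, -4, -2)
Step 3: (6, -4, -2) -> (-(-2), -(6), -(-4)) = (2, -6, 4)
Step 4: (2, -6, 4) -> (-(4), -(2), -(-6)) = (-4, -2, 6)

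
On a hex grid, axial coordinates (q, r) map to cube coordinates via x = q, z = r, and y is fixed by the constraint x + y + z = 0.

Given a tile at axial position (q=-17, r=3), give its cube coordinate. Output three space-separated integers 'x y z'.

Answer: -17 14 3

Derivation:
x = q = -17
z = r = 3
y = -x - z = -(-17) - (3) = 14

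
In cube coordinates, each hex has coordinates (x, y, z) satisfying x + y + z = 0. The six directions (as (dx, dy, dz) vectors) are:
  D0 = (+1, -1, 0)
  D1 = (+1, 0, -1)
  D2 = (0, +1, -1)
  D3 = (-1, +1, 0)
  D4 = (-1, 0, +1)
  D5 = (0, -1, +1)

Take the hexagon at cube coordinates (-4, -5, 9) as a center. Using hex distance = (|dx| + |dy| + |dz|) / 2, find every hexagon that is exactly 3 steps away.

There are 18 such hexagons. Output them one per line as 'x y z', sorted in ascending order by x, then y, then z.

Walk ring at distance 3 from (-4, -5, 9):
Start at center + D4*3 = (-7, -5, 12)
  hex 0: (-7, -5, 12)
  hex 1: (-6, -6, 12)
  hex 2: (-5, -7, 12)
  hex 3: (-4, -8, 12)
  hex 4: (-3, -8, 11)
  hex 5: (-2, -8, 10)
  hex 6: (-1, -8, 9)
  hex 7: (-1, -7, 8)
  hex 8: (-1, -6, 7)
  hex 9: (-1, -5, 6)
  hex 10: (-2, -4, 6)
  hex 11: (-3, -3, 6)
  hex 12: (-4, -2, 6)
  hex 13: (-5, -2, 7)
  hex 14: (-6, -2, 8)
  hex 15: (-7, -2, 9)
  hex 16: (-7, -3, 10)
  hex 17: (-7, -4, 11)
Sorted: 18 hexes.

Answer: -7 -5 12
-7 -4 11
-7 -3 10
-7 -2 9
-6 -6 12
-6 -2 8
-5 -7 12
-5 -2 7
-4 -8 12
-4 -2 6
-3 -8 11
-3 -3 6
-2 -8 10
-2 -4 6
-1 -8 9
-1 -7 8
-1 -6 7
-1 -5 6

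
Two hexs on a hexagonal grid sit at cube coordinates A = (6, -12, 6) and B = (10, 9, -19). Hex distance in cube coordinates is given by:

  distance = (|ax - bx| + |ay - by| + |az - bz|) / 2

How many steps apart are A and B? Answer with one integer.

|ax - bx| = |6 - 10| = 4
|ay - by| = |-12 - 9| = 21
|az - bz| = |6 - (-19)| = 25
distance = (4 + 21 + 25) / 2 = 50 / 2 = 25

Answer: 25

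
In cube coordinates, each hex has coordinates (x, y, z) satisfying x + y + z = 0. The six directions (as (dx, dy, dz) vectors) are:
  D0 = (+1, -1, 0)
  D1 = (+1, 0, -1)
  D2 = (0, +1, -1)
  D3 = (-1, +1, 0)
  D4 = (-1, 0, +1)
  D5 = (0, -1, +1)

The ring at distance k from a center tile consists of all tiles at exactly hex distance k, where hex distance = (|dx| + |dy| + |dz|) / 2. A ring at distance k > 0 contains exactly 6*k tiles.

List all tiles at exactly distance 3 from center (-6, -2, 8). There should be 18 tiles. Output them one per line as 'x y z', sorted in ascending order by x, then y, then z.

Walk ring at distance 3 from (-6, -2, 8):
Start at center + D4*3 = (-9, -2, 11)
  hex 0: (-9, -2, 11)
  hex 1: (-8, -3, 11)
  hex 2: (-7, -4, 11)
  hex 3: (-6, -5, 11)
  hex 4: (-5, -5, 10)
  hex 5: (-4, -5, 9)
  hex 6: (-3, -5, 8)
  hex 7: (-3, -4, 7)
  hex 8: (-3, -3, 6)
  hex 9: (-3, -2, 5)
  hex 10: (-4, -1, 5)
  hex 11: (-5, 0, 5)
  hex 12: (-6, 1, 5)
  hex 13: (-7, 1, 6)
  hex 14: (-8, 1, 7)
  hex 15: (-9, 1, 8)
  hex 16: (-9, 0, 9)
  hex 17: (-9, -1, 10)
Sorted: 18 hexes.

Answer: -9 -2 11
-9 -1 10
-9 0 9
-9 1 8
-8 -3 11
-8 1 7
-7 -4 11
-7 1 6
-6 -5 11
-6 1 5
-5 -5 10
-5 0 5
-4 -5 9
-4 -1 5
-3 -5 8
-3 -4 7
-3 -3 6
-3 -2 5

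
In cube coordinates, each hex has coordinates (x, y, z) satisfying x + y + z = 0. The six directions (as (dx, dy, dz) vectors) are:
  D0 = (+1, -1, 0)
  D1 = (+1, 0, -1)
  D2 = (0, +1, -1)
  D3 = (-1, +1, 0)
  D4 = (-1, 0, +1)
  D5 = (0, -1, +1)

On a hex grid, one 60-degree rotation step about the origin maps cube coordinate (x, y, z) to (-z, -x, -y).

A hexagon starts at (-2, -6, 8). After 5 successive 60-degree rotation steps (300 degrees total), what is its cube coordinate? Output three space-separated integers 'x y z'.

Start: (-2, -6, 8)
Step 1: (-2, -6, 8) -> (-(8), -(-2), -(-6)) = (-8, 2, 6)
Step 2: (-8, 2, 6) -> (-(6), -(-8), -(2)) = (-6, 8, -2)
Step 3: (-6, 8, -2) -> (-(-2), -(-6), -(8)) = (2, 6, -8)
Step 4: (2, 6, -8) -> (-(-8), -(2), -(6)) = (8, -2, -6)
Step 5: (8, -2, -6) -> (-(-6), -(8), -(-2)) = (6, -8, 2)

Answer: 6 -8 2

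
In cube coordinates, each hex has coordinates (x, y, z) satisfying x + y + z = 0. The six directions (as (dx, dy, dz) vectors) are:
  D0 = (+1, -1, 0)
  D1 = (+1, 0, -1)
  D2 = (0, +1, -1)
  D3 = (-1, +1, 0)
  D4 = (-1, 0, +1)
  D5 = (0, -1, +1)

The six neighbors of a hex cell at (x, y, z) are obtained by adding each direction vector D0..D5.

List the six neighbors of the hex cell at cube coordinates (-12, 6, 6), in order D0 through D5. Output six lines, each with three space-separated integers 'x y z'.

Answer: -11 5 6
-11 6 5
-12 7 5
-13 7 6
-13 6 7
-12 5 7

Derivation:
Center: (-12, 6, 6). Add each direction:
  D0: (-12, 6, 6) + (1, -1, 0) = (-11, 5, 6)
  D1: (-12, 6, 6) + (1, 0, -1) = (-11, 6, 5)
  D2: (-12, 6, 6) + (0, 1, -1) = (-12, 7, 5)
  D3: (-12, 6, 6) + (-1, 1, 0) = (-13, 7, 6)
  D4: (-12, 6, 6) + (-1, 0, 1) = (-13, 6, 7)
  D5: (-12, 6, 6) + (0, -1, 1) = (-12, 5, 7)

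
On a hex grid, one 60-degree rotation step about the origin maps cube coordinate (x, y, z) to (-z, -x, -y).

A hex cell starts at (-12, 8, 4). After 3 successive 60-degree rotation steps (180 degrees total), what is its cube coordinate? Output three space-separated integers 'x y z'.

Answer: 12 -8 -4

Derivation:
Start: (-12, 8, 4)
Step 1: (-12, 8, 4) -> (-(4), -(-12), -(8)) = (-4, 12, -8)
Step 2: (-4, 12, -8) -> (-(-8), -(-4), -(12)) = (8, 4, -12)
Step 3: (8, 4, -12) -> (-(-12), -(8), -(4)) = (12, -8, -4)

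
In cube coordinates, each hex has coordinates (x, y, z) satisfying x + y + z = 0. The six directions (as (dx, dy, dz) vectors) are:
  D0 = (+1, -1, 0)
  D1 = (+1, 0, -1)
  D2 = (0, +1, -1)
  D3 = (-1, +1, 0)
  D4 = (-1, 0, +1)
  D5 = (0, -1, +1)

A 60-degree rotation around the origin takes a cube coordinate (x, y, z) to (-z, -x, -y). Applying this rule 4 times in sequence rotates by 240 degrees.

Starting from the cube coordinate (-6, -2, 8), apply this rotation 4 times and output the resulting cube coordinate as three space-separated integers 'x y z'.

Answer: 8 -6 -2

Derivation:
Start: (-6, -2, 8)
Step 1: (-6, -2, 8) -> (-(8), -(-6), -(-2)) = (-8, 6, 2)
Step 2: (-8, 6, 2) -> (-(2), -(-8), -(6)) = (-2, 8, -6)
Step 3: (-2, 8, -6) -> (-(-6), -(-2), -(8)) = (6, 2, -8)
Step 4: (6, 2, -8) -> (-(-8), -(6), -(2)) = (8, -6, -2)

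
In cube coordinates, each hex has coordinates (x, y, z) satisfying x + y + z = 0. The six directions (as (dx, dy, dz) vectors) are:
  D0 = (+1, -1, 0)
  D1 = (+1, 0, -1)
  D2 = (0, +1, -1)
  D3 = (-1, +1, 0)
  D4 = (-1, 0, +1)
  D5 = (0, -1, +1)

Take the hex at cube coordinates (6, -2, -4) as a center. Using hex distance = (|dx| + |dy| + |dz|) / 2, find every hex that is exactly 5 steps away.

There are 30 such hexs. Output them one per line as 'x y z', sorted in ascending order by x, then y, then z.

Walk ring at distance 5 from (6, -2, -4):
Start at center + D4*5 = (1, -2, 1)
  hex 0: (1, -2, 1)
  hex 1: (2, -3, 1)
  hex 2: (3, -4, 1)
  hex 3: (4, -5, 1)
  hex 4: (5, -6, 1)
  hex 5: (6, -7, 1)
  hex 6: (7, -7, 0)
  hex 7: (8, -7, -1)
  hex 8: (9, -7, -2)
  hex 9: (10, -7, -3)
  hex 10: (11, -7, -4)
  hex 11: (11, -6, -5)
  hex 12: (11, -5, -6)
  hex 13: (11, -4, -7)
  hex 14: (11, -3, -8)
  hex 15: (11, -2, -9)
  hex 16: (10, -1, -9)
  hex 17: (9, 0, -9)
  hex 18: (8, 1, -9)
  hex 19: (7, 2, -9)
  hex 20: (6, 3, -9)
  hex 21: (5, 3, -8)
  hex 22: (4, 3, -7)
  hex 23: (3, 3, -6)
  hex 24: (2, 3, -5)
  hex 25: (1, 3, -4)
  hex 26: (1, 2, -3)
  hex 27: (1, 1, -2)
  hex 28: (1, 0, -1)
  hex 29: (1, -1, 0)
Sorted: 30 hexes.

Answer: 1 -2 1
1 -1 0
1 0 -1
1 1 -2
1 2 -3
1 3 -4
2 -3 1
2 3 -5
3 -4 1
3 3 -6
4 -5 1
4 3 -7
5 -6 1
5 3 -8
6 -7 1
6 3 -9
7 -7 0
7 2 -9
8 -7 -1
8 1 -9
9 -7 -2
9 0 -9
10 -7 -3
10 -1 -9
11 -7 -4
11 -6 -5
11 -5 -6
11 -4 -7
11 -3 -8
11 -2 -9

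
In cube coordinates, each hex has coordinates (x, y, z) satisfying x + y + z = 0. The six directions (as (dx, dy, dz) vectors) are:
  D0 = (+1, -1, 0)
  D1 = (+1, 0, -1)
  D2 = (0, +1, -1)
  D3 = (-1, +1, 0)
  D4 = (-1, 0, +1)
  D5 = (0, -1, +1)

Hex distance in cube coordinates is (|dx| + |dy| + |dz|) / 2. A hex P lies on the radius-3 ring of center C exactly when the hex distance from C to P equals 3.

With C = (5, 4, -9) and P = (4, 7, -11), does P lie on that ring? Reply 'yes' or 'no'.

Answer: yes

Derivation:
|px - cx| = |4 - 5| = 1
|py - cy| = |7 - 4| = 3
|pz - cz| = |-11 - (-9)| = 2
distance = (1+3+2)/2 = 6/2 = 3
radius = 3; distance == radius -> yes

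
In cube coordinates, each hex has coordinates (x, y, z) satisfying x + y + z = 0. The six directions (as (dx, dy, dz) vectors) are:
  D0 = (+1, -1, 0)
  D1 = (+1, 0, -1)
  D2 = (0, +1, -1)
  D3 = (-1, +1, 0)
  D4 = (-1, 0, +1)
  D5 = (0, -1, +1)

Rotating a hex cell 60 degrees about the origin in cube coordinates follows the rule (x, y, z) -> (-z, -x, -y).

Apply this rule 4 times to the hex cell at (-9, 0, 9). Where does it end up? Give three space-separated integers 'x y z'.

Answer: 9 -9 0

Derivation:
Start: (-9, 0, 9)
Step 1: (-9, 0, 9) -> (-(9), -(-9), -(0)) = (-9, 9, 0)
Step 2: (-9, 9, 0) -> (-(0), -(-9), -(9)) = (0, 9, -9)
Step 3: (0, 9, -9) -> (-(-9), -(0), -(9)) = (9, 0, -9)
Step 4: (9, 0, -9) -> (-(-9), -(9), -(0)) = (9, -9, 0)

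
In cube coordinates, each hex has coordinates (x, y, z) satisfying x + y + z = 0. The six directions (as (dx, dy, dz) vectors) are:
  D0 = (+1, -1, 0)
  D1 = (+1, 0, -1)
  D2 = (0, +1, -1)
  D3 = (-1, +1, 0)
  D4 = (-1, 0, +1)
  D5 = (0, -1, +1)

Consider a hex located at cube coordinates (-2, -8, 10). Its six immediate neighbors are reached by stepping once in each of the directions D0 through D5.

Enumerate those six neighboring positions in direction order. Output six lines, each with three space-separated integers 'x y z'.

Center: (-2, -8, 10). Add each direction:
  D0: (-2, -8, 10) + (1, -1, 0) = (-1, -9, 10)
  D1: (-2, -8, 10) + (1, 0, -1) = (-1, -8, 9)
  D2: (-2, -8, 10) + (0, 1, -1) = (-2, -7, 9)
  D3: (-2, -8, 10) + (-1, 1, 0) = (-3, -7, 10)
  D4: (-2, -8, 10) + (-1, 0, 1) = (-3, -8, 11)
  D5: (-2, -8, 10) + (0, -1, 1) = (-2, -9, 11)

Answer: -1 -9 10
-1 -8 9
-2 -7 9
-3 -7 10
-3 -8 11
-2 -9 11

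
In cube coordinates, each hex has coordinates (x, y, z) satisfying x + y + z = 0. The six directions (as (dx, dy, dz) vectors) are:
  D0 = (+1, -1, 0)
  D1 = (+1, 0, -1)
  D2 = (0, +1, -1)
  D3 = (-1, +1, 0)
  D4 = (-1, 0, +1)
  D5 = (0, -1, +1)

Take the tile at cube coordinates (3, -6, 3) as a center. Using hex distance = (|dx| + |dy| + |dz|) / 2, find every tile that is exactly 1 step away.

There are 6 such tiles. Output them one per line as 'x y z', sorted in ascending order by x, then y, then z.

Walk ring at distance 1 from (3, -6, 3):
Start at center + D4*1 = (2, -6, 4)
  hex 0: (2, -6, 4)
  hex 1: (3, -7, 4)
  hex 2: (4, -7, 3)
  hex 3: (4, -6, 2)
  hex 4: (3, -5, 2)
  hex 5: (2, -5, 3)
Sorted: 6 hexes.

Answer: 2 -6 4
2 -5 3
3 -7 4
3 -5 2
4 -7 3
4 -6 2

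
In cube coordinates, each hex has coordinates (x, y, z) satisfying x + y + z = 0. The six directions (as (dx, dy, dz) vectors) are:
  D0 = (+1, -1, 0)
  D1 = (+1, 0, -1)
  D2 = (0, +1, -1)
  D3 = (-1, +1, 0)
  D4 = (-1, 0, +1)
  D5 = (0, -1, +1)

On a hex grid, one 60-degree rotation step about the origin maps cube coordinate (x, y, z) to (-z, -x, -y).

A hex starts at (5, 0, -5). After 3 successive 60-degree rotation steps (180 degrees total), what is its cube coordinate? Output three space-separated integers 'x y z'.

Start: (5, 0, -5)
Step 1: (5, 0, -5) -> (-(-5), -(5), -(0)) = (5, -5, 0)
Step 2: (5, -5, 0) -> (-(0), -(5), -(-5)) = (0, -5, 5)
Step 3: (0, -5, 5) -> (-(5), -(0), -(-5)) = (-5, 0, 5)

Answer: -5 0 5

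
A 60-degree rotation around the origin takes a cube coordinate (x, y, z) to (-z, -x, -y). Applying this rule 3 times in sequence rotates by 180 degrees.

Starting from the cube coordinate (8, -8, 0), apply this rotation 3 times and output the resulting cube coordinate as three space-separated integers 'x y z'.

Start: (8, -8, 0)
Step 1: (8, -8, 0) -> (-(0), -(8), -(-8)) = (0, -8, 8)
Step 2: (0, -8, 8) -> (-(8), -(0), -(-8)) = (-8, 0, 8)
Step 3: (-8, 0, 8) -> (-(8), -(-8), -(0)) = (-8, 8, 0)

Answer: -8 8 0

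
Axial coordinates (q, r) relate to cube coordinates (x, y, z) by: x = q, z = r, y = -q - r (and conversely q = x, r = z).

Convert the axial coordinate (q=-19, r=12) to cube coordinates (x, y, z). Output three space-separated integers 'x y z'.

Answer: -19 7 12

Derivation:
x = q = -19
z = r = 12
y = -x - z = -(-19) - (12) = 7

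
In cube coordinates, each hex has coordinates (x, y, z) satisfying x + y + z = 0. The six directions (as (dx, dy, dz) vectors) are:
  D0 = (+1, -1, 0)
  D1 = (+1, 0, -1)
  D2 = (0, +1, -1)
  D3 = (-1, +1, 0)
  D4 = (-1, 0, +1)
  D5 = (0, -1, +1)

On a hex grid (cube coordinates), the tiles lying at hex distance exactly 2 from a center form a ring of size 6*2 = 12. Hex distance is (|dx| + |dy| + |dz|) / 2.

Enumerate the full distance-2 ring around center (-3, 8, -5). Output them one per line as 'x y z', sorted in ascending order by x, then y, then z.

Answer: -5 8 -3
-5 9 -4
-5 10 -5
-4 7 -3
-4 10 -6
-3 6 -3
-3 10 -7
-2 6 -4
-2 9 -7
-1 6 -5
-1 7 -6
-1 8 -7

Derivation:
Walk ring at distance 2 from (-3, 8, -5):
Start at center + D4*2 = (-5, 8, -3)
  hex 0: (-5, 8, -3)
  hex 1: (-4, 7, -3)
  hex 2: (-3, 6, -3)
  hex 3: (-2, 6, -4)
  hex 4: (-1, 6, -5)
  hex 5: (-1, 7, -6)
  hex 6: (-1, 8, -7)
  hex 7: (-2, 9, -7)
  hex 8: (-3, 10, -7)
  hex 9: (-4, 10, -6)
  hex 10: (-5, 10, -5)
  hex 11: (-5, 9, -4)
Sorted: 12 hexes.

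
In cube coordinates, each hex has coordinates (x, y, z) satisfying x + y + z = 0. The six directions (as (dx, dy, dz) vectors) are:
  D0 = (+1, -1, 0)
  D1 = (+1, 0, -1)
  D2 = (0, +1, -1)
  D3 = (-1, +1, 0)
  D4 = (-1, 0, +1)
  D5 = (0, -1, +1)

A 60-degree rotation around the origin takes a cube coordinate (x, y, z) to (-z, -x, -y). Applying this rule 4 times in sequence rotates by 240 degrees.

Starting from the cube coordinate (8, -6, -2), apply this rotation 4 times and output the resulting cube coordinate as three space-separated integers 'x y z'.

Answer: -2 8 -6

Derivation:
Start: (8, -6, -2)
Step 1: (8, -6, -2) -> (-(-2), -(8), -(-6)) = (2, -8, 6)
Step 2: (2, -8, 6) -> (-(6), -(2), -(-8)) = (-6, -2, 8)
Step 3: (-6, -2, 8) -> (-(8), -(-6), -(-2)) = (-8, 6, 2)
Step 4: (-8, 6, 2) -> (-(2), -(-8), -(6)) = (-2, 8, -6)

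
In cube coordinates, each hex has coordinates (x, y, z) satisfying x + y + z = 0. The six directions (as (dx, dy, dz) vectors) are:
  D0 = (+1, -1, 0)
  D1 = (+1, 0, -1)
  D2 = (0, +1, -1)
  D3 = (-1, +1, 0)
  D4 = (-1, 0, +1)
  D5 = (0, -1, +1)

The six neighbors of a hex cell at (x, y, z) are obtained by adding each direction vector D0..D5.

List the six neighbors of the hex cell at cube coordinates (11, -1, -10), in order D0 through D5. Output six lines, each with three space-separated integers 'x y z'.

Center: (11, -1, -10). Add each direction:
  D0: (11, -1, -10) + (1, -1, 0) = (12, -2, -10)
  D1: (11, -1, -10) + (1, 0, -1) = (12, -1, -11)
  D2: (11, -1, -10) + (0, 1, -1) = (11, 0, -11)
  D3: (11, -1, -10) + (-1, 1, 0) = (10, 0, -10)
  D4: (11, -1, -10) + (-1, 0, 1) = (10, -1, -9)
  D5: (11, -1, -10) + (0, -1, 1) = (11, -2, -9)

Answer: 12 -2 -10
12 -1 -11
11 0 -11
10 0 -10
10 -1 -9
11 -2 -9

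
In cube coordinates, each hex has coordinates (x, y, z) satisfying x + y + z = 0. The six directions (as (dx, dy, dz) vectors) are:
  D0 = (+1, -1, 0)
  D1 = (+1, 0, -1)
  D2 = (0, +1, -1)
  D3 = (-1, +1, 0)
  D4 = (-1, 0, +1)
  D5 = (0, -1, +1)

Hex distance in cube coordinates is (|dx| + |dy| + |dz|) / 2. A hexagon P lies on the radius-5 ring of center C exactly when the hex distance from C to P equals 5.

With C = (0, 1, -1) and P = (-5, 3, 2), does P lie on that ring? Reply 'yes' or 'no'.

Answer: yes

Derivation:
|px - cx| = |-5 - 0| = 5
|py - cy| = |3 - 1| = 2
|pz - cz| = |2 - (-1)| = 3
distance = (5+2+3)/2 = 10/2 = 5
radius = 5; distance == radius -> yes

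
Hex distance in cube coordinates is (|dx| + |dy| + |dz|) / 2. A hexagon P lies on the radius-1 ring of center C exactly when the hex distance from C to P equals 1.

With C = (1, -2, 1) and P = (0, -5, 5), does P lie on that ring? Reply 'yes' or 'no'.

|px - cx| = |0 - 1| = 1
|py - cy| = |-5 - (-2)| = 3
|pz - cz| = |5 - 1| = 4
distance = (1+3+4)/2 = 8/2 = 4
radius = 1; distance != radius -> no

Answer: no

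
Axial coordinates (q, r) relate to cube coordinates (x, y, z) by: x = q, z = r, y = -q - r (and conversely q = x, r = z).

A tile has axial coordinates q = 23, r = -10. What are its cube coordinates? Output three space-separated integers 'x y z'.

Answer: 23 -13 -10

Derivation:
x = q = 23
z = r = -10
y = -x - z = -(23) - (-10) = -13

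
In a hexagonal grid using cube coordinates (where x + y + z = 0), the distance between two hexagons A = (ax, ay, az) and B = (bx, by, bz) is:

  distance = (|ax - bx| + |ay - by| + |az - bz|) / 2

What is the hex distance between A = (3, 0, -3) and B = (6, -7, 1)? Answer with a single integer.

|ax - bx| = |3 - 6| = 3
|ay - by| = |0 - (-7)| = 7
|az - bz| = |-3 - 1| = 4
distance = (3 + 7 + 4) / 2 = 14 / 2 = 7

Answer: 7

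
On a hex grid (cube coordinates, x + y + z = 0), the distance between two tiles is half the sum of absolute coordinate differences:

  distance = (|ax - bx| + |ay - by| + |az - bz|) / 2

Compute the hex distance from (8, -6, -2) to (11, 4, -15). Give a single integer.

Answer: 13

Derivation:
|ax - bx| = |8 - 11| = 3
|ay - by| = |-6 - 4| = 10
|az - bz| = |-2 - (-15)| = 13
distance = (3 + 10 + 13) / 2 = 26 / 2 = 13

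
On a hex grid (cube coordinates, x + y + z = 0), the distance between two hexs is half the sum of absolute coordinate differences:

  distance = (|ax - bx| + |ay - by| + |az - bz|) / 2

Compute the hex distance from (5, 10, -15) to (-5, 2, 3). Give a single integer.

|ax - bx| = |5 - (-5)| = 10
|ay - by| = |10 - 2| = 8
|az - bz| = |-15 - 3| = 18
distance = (10 + 8 + 18) / 2 = 36 / 2 = 18

Answer: 18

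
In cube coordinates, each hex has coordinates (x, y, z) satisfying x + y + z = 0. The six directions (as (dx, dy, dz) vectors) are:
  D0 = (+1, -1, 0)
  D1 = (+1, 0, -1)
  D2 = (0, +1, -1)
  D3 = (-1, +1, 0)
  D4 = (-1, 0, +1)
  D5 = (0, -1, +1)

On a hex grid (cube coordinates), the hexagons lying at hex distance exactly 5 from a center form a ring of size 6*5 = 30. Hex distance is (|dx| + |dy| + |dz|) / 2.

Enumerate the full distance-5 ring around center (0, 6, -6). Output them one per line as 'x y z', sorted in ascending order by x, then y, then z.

Walk ring at distance 5 from (0, 6, -6):
Start at center + D4*5 = (-5, 6, -1)
  hex 0: (-5, 6, -1)
  hex 1: (-4, 5, -1)
  hex 2: (-3, 4, -1)
  hex 3: (-2, 3, -1)
  hex 4: (-1, 2, -1)
  hex 5: (0, 1, -1)
  hex 6: (1, 1, -2)
  hex 7: (2, 1, -3)
  hex 8: (3, 1, -4)
  hex 9: (4, 1, -5)
  hex 10: (5, 1, -6)
  hex 11: (5, 2, -7)
  hex 12: (5, 3, -8)
  hex 13: (5, 4, -9)
  hex 14: (5, 5, -10)
  hex 15: (5, 6, -11)
  hex 16: (4, 7, -11)
  hex 17: (3, 8, -11)
  hex 18: (2, 9, -11)
  hex 19: (1, 10, -11)
  hex 20: (0, 11, -11)
  hex 21: (-1, 11, -10)
  hex 22: (-2, 11, -9)
  hex 23: (-3, 11, -8)
  hex 24: (-4, 11, -7)
  hex 25: (-5, 11, -6)
  hex 26: (-5, 10, -5)
  hex 27: (-5, 9, -4)
  hex 28: (-5, 8, -3)
  hex 29: (-5, 7, -2)
Sorted: 30 hexes.

Answer: -5 6 -1
-5 7 -2
-5 8 -3
-5 9 -4
-5 10 -5
-5 11 -6
-4 5 -1
-4 11 -7
-3 4 -1
-3 11 -8
-2 3 -1
-2 11 -9
-1 2 -1
-1 11 -10
0 1 -1
0 11 -11
1 1 -2
1 10 -11
2 1 -3
2 9 -11
3 1 -4
3 8 -11
4 1 -5
4 7 -11
5 1 -6
5 2 -7
5 3 -8
5 4 -9
5 5 -10
5 6 -11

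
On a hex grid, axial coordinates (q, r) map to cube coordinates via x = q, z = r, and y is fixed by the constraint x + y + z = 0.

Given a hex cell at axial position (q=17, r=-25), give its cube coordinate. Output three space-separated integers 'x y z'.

Answer: 17 8 -25

Derivation:
x = q = 17
z = r = -25
y = -x - z = -(17) - (-25) = 8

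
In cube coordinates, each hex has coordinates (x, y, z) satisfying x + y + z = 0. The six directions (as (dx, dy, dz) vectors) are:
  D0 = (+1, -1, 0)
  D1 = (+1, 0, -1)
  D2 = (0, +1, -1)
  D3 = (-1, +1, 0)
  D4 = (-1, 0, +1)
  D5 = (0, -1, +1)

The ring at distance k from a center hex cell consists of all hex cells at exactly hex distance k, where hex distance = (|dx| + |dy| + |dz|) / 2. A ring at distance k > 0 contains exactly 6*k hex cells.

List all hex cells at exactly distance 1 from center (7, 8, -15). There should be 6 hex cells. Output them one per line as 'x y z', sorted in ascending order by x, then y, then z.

Walk ring at distance 1 from (7, 8, -15):
Start at center + D4*1 = (6, 8, -14)
  hex 0: (6, 8, -14)
  hex 1: (7, 7, -14)
  hex 2: (8, 7, -15)
  hex 3: (8, 8, -16)
  hex 4: (7, 9, -16)
  hex 5: (6, 9, -15)
Sorted: 6 hexes.

Answer: 6 8 -14
6 9 -15
7 7 -14
7 9 -16
8 7 -15
8 8 -16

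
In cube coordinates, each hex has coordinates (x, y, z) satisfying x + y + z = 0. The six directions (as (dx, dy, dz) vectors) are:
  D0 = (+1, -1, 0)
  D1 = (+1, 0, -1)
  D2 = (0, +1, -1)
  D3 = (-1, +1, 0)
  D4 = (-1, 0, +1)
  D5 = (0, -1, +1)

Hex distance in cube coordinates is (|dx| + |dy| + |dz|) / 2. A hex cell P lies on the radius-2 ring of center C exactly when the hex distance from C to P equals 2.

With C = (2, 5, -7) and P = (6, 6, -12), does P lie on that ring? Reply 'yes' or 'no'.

Answer: no

Derivation:
|px - cx| = |6 - 2| = 4
|py - cy| = |6 - 5| = 1
|pz - cz| = |-12 - (-7)| = 5
distance = (4+1+5)/2 = 10/2 = 5
radius = 2; distance != radius -> no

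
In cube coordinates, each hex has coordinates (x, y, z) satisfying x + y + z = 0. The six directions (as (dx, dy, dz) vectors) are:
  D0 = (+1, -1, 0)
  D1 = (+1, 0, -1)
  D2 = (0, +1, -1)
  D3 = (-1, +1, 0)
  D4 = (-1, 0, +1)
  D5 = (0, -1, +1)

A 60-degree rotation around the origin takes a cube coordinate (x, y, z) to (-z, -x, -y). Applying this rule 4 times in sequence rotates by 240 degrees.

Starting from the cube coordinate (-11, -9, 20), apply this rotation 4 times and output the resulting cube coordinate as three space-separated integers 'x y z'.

Answer: 20 -11 -9

Derivation:
Start: (-11, -9, 20)
Step 1: (-11, -9, 20) -> (-(20), -(-11), -(-9)) = (-20, 11, 9)
Step 2: (-20, 11, 9) -> (-(9), -(-20), -(11)) = (-9, 20, -11)
Step 3: (-9, 20, -11) -> (-(-11), -(-9), -(20)) = (11, 9, -20)
Step 4: (11, 9, -20) -> (-(-20), -(11), -(9)) = (20, -11, -9)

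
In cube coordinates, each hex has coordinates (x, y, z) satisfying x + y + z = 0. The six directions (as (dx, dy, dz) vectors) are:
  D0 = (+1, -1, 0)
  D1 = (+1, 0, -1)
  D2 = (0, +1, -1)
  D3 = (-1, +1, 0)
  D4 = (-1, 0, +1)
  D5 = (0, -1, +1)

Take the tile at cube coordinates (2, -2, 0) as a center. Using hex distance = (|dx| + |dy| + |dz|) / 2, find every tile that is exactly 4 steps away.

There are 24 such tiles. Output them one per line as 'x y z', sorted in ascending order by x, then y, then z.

Walk ring at distance 4 from (2, -2, 0):
Start at center + D4*4 = (-2, -2, 4)
  hex 0: (-2, -2, 4)
  hex 1: (-1, -3, 4)
  hex 2: (0, -4, 4)
  hex 3: (1, -5, 4)
  hex 4: (2, -6, 4)
  hex 5: (3, -6, 3)
  hex 6: (4, -6, 2)
  hex 7: (5, -6, 1)
  hex 8: (6, -6, 0)
  hex 9: (6, -5, -1)
  hex 10: (6, -4, -2)
  hex 11: (6, -3, -3)
  hex 12: (6, -2, -4)
  hex 13: (5, -1, -4)
  hex 14: (4, 0, -4)
  hex 15: (3, 1, -4)
  hex 16: (2, 2, -4)
  hex 17: (1, 2, -3)
  hex 18: (0, 2, -2)
  hex 19: (-1, 2, -1)
  hex 20: (-2, 2, 0)
  hex 21: (-2, 1, 1)
  hex 22: (-2, 0, 2)
  hex 23: (-2, -1, 3)
Sorted: 24 hexes.

Answer: -2 -2 4
-2 -1 3
-2 0 2
-2 1 1
-2 2 0
-1 -3 4
-1 2 -1
0 -4 4
0 2 -2
1 -5 4
1 2 -3
2 -6 4
2 2 -4
3 -6 3
3 1 -4
4 -6 2
4 0 -4
5 -6 1
5 -1 -4
6 -6 0
6 -5 -1
6 -4 -2
6 -3 -3
6 -2 -4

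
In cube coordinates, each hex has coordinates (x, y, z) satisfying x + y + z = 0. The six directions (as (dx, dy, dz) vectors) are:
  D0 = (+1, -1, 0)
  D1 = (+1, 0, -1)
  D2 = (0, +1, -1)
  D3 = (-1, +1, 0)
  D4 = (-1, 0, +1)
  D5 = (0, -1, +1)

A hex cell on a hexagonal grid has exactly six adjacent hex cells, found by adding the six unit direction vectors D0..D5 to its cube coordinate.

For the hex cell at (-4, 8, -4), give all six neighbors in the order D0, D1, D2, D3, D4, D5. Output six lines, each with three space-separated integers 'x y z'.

Answer: -3 7 -4
-3 8 -5
-4 9 -5
-5 9 -4
-5 8 -3
-4 7 -3

Derivation:
Center: (-4, 8, -4). Add each direction:
  D0: (-4, 8, -4) + (1, -1, 0) = (-3, 7, -4)
  D1: (-4, 8, -4) + (1, 0, -1) = (-3, 8, -5)
  D2: (-4, 8, -4) + (0, 1, -1) = (-4, 9, -5)
  D3: (-4, 8, -4) + (-1, 1, 0) = (-5, 9, -4)
  D4: (-4, 8, -4) + (-1, 0, 1) = (-5, 8, -3)
  D5: (-4, 8, -4) + (0, -1, 1) = (-4, 7, -3)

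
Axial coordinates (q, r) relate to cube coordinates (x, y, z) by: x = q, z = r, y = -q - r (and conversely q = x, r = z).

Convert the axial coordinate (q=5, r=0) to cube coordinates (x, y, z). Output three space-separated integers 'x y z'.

x = q = 5
z = r = 0
y = -x - z = -(5) - (0) = -5

Answer: 5 -5 0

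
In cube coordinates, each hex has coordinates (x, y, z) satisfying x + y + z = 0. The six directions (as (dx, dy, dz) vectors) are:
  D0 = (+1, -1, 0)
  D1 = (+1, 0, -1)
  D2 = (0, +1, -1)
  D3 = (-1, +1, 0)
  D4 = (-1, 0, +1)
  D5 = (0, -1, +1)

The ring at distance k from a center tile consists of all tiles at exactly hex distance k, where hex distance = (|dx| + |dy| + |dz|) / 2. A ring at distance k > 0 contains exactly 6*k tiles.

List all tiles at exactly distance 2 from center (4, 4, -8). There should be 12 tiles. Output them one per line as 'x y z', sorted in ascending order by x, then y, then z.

Answer: 2 4 -6
2 5 -7
2 6 -8
3 3 -6
3 6 -9
4 2 -6
4 6 -10
5 2 -7
5 5 -10
6 2 -8
6 3 -9
6 4 -10

Derivation:
Walk ring at distance 2 from (4, 4, -8):
Start at center + D4*2 = (2, 4, -6)
  hex 0: (2, 4, -6)
  hex 1: (3, 3, -6)
  hex 2: (4, 2, -6)
  hex 3: (5, 2, -7)
  hex 4: (6, 2, -8)
  hex 5: (6, 3, -9)
  hex 6: (6, 4, -10)
  hex 7: (5, 5, -10)
  hex 8: (4, 6, -10)
  hex 9: (3, 6, -9)
  hex 10: (2, 6, -8)
  hex 11: (2, 5, -7)
Sorted: 12 hexes.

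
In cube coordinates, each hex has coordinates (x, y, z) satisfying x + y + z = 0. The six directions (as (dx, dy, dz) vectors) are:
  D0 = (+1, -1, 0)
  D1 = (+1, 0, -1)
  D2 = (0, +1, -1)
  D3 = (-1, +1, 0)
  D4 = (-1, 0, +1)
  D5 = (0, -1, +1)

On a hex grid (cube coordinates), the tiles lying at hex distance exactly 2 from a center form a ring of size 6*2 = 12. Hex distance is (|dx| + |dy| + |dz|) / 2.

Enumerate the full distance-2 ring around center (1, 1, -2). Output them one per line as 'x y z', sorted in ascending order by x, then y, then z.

Answer: -1 1 0
-1 2 -1
-1 3 -2
0 0 0
0 3 -3
1 -1 0
1 3 -4
2 -1 -1
2 2 -4
3 -1 -2
3 0 -3
3 1 -4

Derivation:
Walk ring at distance 2 from (1, 1, -2):
Start at center + D4*2 = (-1, 1, 0)
  hex 0: (-1, 1, 0)
  hex 1: (0, 0, 0)
  hex 2: (1, -1, 0)
  hex 3: (2, -1, -1)
  hex 4: (3, -1, -2)
  hex 5: (3, 0, -3)
  hex 6: (3, 1, -4)
  hex 7: (2, 2, -4)
  hex 8: (1, 3, -4)
  hex 9: (0, 3, -3)
  hex 10: (-1, 3, -2)
  hex 11: (-1, 2, -1)
Sorted: 12 hexes.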